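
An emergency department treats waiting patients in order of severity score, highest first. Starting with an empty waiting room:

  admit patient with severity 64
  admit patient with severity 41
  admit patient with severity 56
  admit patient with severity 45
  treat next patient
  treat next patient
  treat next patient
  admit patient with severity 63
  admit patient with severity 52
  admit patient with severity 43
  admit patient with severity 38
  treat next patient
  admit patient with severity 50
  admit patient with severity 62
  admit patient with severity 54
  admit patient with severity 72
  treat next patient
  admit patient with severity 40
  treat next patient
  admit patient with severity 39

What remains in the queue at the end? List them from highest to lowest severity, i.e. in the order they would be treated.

54 → 52 → 50 → 43 → 41 → 40 → 39 → 38

insert 64 → {64}
insert 41 → {64, 41}
insert 56 → {64, 56, 41}
insert 45 → {64, 56, 45, 41}
treat next patient → 64; now {56, 45, 41}
treat next patient → 56; now {45, 41}
treat next patient → 45; now {41}
insert 63 → {63, 41}
insert 52 → {63, 52, 41}
insert 43 → {63, 52, 43, 41}
insert 38 → {63, 52, 43, 41, 38}
treat next patient → 63; now {52, 43, 41, 38}
insert 50 → {52, 50, 43, 41, 38}
insert 62 → {62, 52, 50, 43, 41, 38}
insert 54 → {62, 54, 52, 50, 43, 41, 38}
insert 72 → {72, 62, 54, 52, 50, 43, 41, 38}
treat next patient → 72; now {62, 54, 52, 50, 43, 41, 38}
insert 40 → {62, 54, 52, 50, 43, 41, 40, 38}
treat next patient → 62; now {54, 52, 50, 43, 41, 40, 38}
insert 39 → {54, 52, 50, 43, 41, 40, 39, 38}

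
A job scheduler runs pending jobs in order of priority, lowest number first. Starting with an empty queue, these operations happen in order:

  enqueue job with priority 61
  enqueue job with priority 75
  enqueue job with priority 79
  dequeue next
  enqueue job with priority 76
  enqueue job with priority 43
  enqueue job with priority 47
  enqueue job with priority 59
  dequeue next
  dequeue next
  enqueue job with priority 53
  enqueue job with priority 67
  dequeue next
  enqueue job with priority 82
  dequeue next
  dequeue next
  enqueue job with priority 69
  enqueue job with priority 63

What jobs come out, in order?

61 → 43 → 47 → 53 → 59 → 67

insert 61 → {61}
insert 75 → {61, 75}
insert 79 → {61, 75, 79}
dequeue next → 61; now {75, 79}
insert 76 → {75, 76, 79}
insert 43 → {43, 75, 76, 79}
insert 47 → {43, 47, 75, 76, 79}
insert 59 → {43, 47, 59, 75, 76, 79}
dequeue next → 43; now {47, 59, 75, 76, 79}
dequeue next → 47; now {59, 75, 76, 79}
insert 53 → {53, 59, 75, 76, 79}
insert 67 → {53, 59, 67, 75, 76, 79}
dequeue next → 53; now {59, 67, 75, 76, 79}
insert 82 → {59, 67, 75, 76, 79, 82}
dequeue next → 59; now {67, 75, 76, 79, 82}
dequeue next → 67; now {75, 76, 79, 82}
insert 69 → {69, 75, 76, 79, 82}
insert 63 → {63, 69, 75, 76, 79, 82}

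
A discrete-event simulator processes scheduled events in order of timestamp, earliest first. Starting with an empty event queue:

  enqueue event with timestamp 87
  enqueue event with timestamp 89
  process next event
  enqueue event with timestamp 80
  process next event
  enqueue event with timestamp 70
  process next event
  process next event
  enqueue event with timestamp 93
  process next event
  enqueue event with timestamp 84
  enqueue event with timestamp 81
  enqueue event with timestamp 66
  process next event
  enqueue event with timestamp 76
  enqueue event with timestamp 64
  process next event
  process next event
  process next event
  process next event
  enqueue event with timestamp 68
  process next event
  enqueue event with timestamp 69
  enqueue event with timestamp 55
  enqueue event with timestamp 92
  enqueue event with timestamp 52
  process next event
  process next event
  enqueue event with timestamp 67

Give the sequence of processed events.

[87, 80, 70, 89, 93, 66, 64, 76, 81, 84, 68, 52, 55]

insert 87 → {87}
insert 89 → {87, 89}
process next event → 87; now {89}
insert 80 → {80, 89}
process next event → 80; now {89}
insert 70 → {70, 89}
process next event → 70; now {89}
process next event → 89; now {}
insert 93 → {93}
process next event → 93; now {}
insert 84 → {84}
insert 81 → {81, 84}
insert 66 → {66, 81, 84}
process next event → 66; now {81, 84}
insert 76 → {76, 81, 84}
insert 64 → {64, 76, 81, 84}
process next event → 64; now {76, 81, 84}
process next event → 76; now {81, 84}
process next event → 81; now {84}
process next event → 84; now {}
insert 68 → {68}
process next event → 68; now {}
insert 69 → {69}
insert 55 → {55, 69}
insert 92 → {55, 69, 92}
insert 52 → {52, 55, 69, 92}
process next event → 52; now {55, 69, 92}
process next event → 55; now {69, 92}
insert 67 → {67, 69, 92}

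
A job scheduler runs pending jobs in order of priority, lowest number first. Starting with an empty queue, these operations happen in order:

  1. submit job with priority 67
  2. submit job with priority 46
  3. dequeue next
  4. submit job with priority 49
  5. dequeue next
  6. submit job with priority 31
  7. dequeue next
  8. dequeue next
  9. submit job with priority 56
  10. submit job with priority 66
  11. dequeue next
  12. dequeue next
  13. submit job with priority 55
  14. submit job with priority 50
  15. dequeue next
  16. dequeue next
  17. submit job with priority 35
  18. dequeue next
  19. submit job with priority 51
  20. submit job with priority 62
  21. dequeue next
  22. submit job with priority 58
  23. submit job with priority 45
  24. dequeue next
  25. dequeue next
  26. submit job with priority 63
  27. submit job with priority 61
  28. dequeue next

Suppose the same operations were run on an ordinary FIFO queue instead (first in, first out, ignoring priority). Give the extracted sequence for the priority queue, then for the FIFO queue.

insert 67 → {67}
insert 46 → {46, 67}
dequeue next → 46; now {67}
insert 49 → {49, 67}
dequeue next → 49; now {67}
insert 31 → {31, 67}
dequeue next → 31; now {67}
dequeue next → 67; now {}
insert 56 → {56}
insert 66 → {56, 66}
dequeue next → 56; now {66}
dequeue next → 66; now {}
insert 55 → {55}
insert 50 → {50, 55}
dequeue next → 50; now {55}
dequeue next → 55; now {}
insert 35 → {35}
dequeue next → 35; now {}
insert 51 → {51}
insert 62 → {51, 62}
dequeue next → 51; now {62}
insert 58 → {58, 62}
insert 45 → {45, 58, 62}
dequeue next → 45; now {58, 62}
dequeue next → 58; now {62}
insert 63 → {62, 63}
insert 61 → {61, 62, 63}
dequeue next → 61; now {62, 63}

priority queue: 46, 49, 31, 67, 56, 66, 50, 55, 35, 51, 45, 58, 61; FIFO queue: [67, 46, 49, 31, 56, 66, 55, 50, 35, 51, 62, 58, 45]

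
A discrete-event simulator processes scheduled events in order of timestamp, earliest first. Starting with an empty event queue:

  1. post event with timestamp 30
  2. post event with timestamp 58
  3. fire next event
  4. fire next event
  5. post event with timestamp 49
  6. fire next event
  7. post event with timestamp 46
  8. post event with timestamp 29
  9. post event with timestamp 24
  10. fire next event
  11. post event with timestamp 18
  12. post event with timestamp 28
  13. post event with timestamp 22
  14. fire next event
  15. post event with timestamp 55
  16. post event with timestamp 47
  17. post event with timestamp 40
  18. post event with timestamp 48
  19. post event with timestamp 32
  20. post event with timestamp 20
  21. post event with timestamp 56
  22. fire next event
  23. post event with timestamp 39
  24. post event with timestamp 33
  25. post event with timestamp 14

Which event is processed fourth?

insert 30 → {30}
insert 58 → {30, 58}
fire next event → 30; now {58}
fire next event → 58; now {}
insert 49 → {49}
fire next event → 49; now {}
insert 46 → {46}
insert 29 → {29, 46}
insert 24 → {24, 29, 46}
fire next event → 24; now {29, 46}
insert 18 → {18, 29, 46}
insert 28 → {18, 28, 29, 46}
insert 22 → {18, 22, 28, 29, 46}
fire next event → 18; now {22, 28, 29, 46}
insert 55 → {22, 28, 29, 46, 55}
insert 47 → {22, 28, 29, 46, 47, 55}
insert 40 → {22, 28, 29, 40, 46, 47, 55}
insert 48 → {22, 28, 29, 40, 46, 47, 48, 55}
insert 32 → {22, 28, 29, 32, 40, 46, 47, 48, 55}
insert 20 → {20, 22, 28, 29, 32, 40, 46, 47, 48, 55}
insert 56 → {20, 22, 28, 29, 32, 40, 46, 47, 48, 55, 56}
fire next event → 20; now {22, 28, 29, 32, 40, 46, 47, 48, 55, 56}
insert 39 → {22, 28, 29, 32, 39, 40, 46, 47, 48, 55, 56}
insert 33 → {22, 28, 29, 32, 33, 39, 40, 46, 47, 48, 55, 56}
insert 14 → {14, 22, 28, 29, 32, 33, 39, 40, 46, 47, 48, 55, 56}

24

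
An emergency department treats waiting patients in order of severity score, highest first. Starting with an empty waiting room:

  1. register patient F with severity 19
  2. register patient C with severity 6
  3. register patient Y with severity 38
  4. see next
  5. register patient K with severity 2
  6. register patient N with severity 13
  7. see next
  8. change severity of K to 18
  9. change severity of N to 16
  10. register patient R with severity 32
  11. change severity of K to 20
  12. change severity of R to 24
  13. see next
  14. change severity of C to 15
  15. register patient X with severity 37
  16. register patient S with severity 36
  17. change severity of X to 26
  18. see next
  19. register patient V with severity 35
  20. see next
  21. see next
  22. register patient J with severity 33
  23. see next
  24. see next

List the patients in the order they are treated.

[Y, F, R, S, V, X, J, K]

add F (severity 19) → {F:19}
add C (severity 6) → {F:19, C:6}
add Y (severity 38) → {Y:38, F:19, C:6}
see next → Y; now {F:19, C:6}
add K (severity 2) → {F:19, C:6, K:2}
add N (severity 13) → {F:19, N:13, C:6, K:2}
see next → F; now {N:13, C:6, K:2}
update K to severity 18 → {K:18, N:13, C:6}
update N to severity 16 → {K:18, N:16, C:6}
add R (severity 32) → {R:32, K:18, N:16, C:6}
update K to severity 20 → {R:32, K:20, N:16, C:6}
update R to severity 24 → {R:24, K:20, N:16, C:6}
see next → R; now {K:20, N:16, C:6}
update C to severity 15 → {K:20, N:16, C:15}
add X (severity 37) → {X:37, K:20, N:16, C:15}
add S (severity 36) → {X:37, S:36, K:20, N:16, C:15}
update X to severity 26 → {S:36, X:26, K:20, N:16, C:15}
see next → S; now {X:26, K:20, N:16, C:15}
add V (severity 35) → {V:35, X:26, K:20, N:16, C:15}
see next → V; now {X:26, K:20, N:16, C:15}
see next → X; now {K:20, N:16, C:15}
add J (severity 33) → {J:33, K:20, N:16, C:15}
see next → J; now {K:20, N:16, C:15}
see next → K; now {N:16, C:15}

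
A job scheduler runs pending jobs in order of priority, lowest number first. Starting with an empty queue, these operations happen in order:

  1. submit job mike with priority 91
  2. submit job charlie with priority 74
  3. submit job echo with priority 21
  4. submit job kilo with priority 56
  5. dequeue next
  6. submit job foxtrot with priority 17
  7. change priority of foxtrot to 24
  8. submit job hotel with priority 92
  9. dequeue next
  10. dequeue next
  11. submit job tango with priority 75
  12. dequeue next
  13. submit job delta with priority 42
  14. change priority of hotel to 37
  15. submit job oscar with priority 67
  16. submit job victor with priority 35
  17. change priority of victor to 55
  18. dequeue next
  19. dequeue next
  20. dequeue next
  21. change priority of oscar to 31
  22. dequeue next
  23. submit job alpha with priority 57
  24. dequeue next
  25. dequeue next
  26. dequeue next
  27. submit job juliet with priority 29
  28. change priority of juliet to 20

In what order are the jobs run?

add mike (priority 91) → {mike:91}
add charlie (priority 74) → {charlie:74, mike:91}
add echo (priority 21) → {echo:21, charlie:74, mike:91}
add kilo (priority 56) → {echo:21, kilo:56, charlie:74, mike:91}
dequeue next → echo; now {kilo:56, charlie:74, mike:91}
add foxtrot (priority 17) → {foxtrot:17, kilo:56, charlie:74, mike:91}
update foxtrot to priority 24 → {foxtrot:24, kilo:56, charlie:74, mike:91}
add hotel (priority 92) → {foxtrot:24, kilo:56, charlie:74, mike:91, hotel:92}
dequeue next → foxtrot; now {kilo:56, charlie:74, mike:91, hotel:92}
dequeue next → kilo; now {charlie:74, mike:91, hotel:92}
add tango (priority 75) → {charlie:74, tango:75, mike:91, hotel:92}
dequeue next → charlie; now {tango:75, mike:91, hotel:92}
add delta (priority 42) → {delta:42, tango:75, mike:91, hotel:92}
update hotel to priority 37 → {hotel:37, delta:42, tango:75, mike:91}
add oscar (priority 67) → {hotel:37, delta:42, oscar:67, tango:75, mike:91}
add victor (priority 35) → {victor:35, hotel:37, delta:42, oscar:67, tango:75, mike:91}
update victor to priority 55 → {hotel:37, delta:42, victor:55, oscar:67, tango:75, mike:91}
dequeue next → hotel; now {delta:42, victor:55, oscar:67, tango:75, mike:91}
dequeue next → delta; now {victor:55, oscar:67, tango:75, mike:91}
dequeue next → victor; now {oscar:67, tango:75, mike:91}
update oscar to priority 31 → {oscar:31, tango:75, mike:91}
dequeue next → oscar; now {tango:75, mike:91}
add alpha (priority 57) → {alpha:57, tango:75, mike:91}
dequeue next → alpha; now {tango:75, mike:91}
dequeue next → tango; now {mike:91}
dequeue next → mike; now {}
add juliet (priority 29) → {juliet:29}
update juliet to priority 20 → {juliet:20}

echo → foxtrot → kilo → charlie → hotel → delta → victor → oscar → alpha → tango → mike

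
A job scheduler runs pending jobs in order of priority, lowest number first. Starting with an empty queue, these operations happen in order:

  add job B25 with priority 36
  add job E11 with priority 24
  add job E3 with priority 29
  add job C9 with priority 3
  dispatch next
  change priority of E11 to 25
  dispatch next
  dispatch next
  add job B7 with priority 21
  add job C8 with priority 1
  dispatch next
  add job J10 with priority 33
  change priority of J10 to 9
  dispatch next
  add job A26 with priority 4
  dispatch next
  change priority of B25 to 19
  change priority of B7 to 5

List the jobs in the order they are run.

C9 → E11 → E3 → C8 → J10 → A26

add B25 (priority 36) → {B25:36}
add E11 (priority 24) → {E11:24, B25:36}
add E3 (priority 29) → {E11:24, E3:29, B25:36}
add C9 (priority 3) → {C9:3, E11:24, E3:29, B25:36}
dispatch next → C9; now {E11:24, E3:29, B25:36}
update E11 to priority 25 → {E11:25, E3:29, B25:36}
dispatch next → E11; now {E3:29, B25:36}
dispatch next → E3; now {B25:36}
add B7 (priority 21) → {B7:21, B25:36}
add C8 (priority 1) → {C8:1, B7:21, B25:36}
dispatch next → C8; now {B7:21, B25:36}
add J10 (priority 33) → {B7:21, J10:33, B25:36}
update J10 to priority 9 → {J10:9, B7:21, B25:36}
dispatch next → J10; now {B7:21, B25:36}
add A26 (priority 4) → {A26:4, B7:21, B25:36}
dispatch next → A26; now {B7:21, B25:36}
update B25 to priority 19 → {B25:19, B7:21}
update B7 to priority 5 → {B7:5, B25:19}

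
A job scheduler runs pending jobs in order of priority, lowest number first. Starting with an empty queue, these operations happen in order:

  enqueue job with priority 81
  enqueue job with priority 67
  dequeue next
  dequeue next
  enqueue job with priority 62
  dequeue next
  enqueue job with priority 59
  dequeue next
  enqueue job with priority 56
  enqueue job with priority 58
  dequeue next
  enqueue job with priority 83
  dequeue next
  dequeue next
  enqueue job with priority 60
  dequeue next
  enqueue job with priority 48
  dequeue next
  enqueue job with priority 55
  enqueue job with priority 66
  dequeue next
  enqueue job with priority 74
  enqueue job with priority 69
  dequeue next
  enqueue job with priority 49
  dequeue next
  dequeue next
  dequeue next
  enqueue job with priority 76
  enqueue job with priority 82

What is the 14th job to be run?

insert 81 → {81}
insert 67 → {67, 81}
dequeue next → 67; now {81}
dequeue next → 81; now {}
insert 62 → {62}
dequeue next → 62; now {}
insert 59 → {59}
dequeue next → 59; now {}
insert 56 → {56}
insert 58 → {56, 58}
dequeue next → 56; now {58}
insert 83 → {58, 83}
dequeue next → 58; now {83}
dequeue next → 83; now {}
insert 60 → {60}
dequeue next → 60; now {}
insert 48 → {48}
dequeue next → 48; now {}
insert 55 → {55}
insert 66 → {55, 66}
dequeue next → 55; now {66}
insert 74 → {66, 74}
insert 69 → {66, 69, 74}
dequeue next → 66; now {69, 74}
insert 49 → {49, 69, 74}
dequeue next → 49; now {69, 74}
dequeue next → 69; now {74}
dequeue next → 74; now {}
insert 76 → {76}
insert 82 → {76, 82}

74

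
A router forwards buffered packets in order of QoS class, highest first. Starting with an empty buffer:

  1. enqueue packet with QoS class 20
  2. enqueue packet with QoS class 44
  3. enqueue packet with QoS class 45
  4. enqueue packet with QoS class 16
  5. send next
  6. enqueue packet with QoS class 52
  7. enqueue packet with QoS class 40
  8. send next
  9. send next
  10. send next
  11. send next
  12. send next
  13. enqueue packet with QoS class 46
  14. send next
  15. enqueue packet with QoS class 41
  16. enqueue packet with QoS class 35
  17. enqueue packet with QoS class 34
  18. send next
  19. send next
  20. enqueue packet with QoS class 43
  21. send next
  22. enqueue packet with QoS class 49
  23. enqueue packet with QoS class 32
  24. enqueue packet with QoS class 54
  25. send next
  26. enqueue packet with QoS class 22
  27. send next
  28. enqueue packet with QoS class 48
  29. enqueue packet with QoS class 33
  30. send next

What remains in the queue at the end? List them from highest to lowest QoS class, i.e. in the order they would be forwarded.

insert 20 → {20}
insert 44 → {44, 20}
insert 45 → {45, 44, 20}
insert 16 → {45, 44, 20, 16}
send next → 45; now {44, 20, 16}
insert 52 → {52, 44, 20, 16}
insert 40 → {52, 44, 40, 20, 16}
send next → 52; now {44, 40, 20, 16}
send next → 44; now {40, 20, 16}
send next → 40; now {20, 16}
send next → 20; now {16}
send next → 16; now {}
insert 46 → {46}
send next → 46; now {}
insert 41 → {41}
insert 35 → {41, 35}
insert 34 → {41, 35, 34}
send next → 41; now {35, 34}
send next → 35; now {34}
insert 43 → {43, 34}
send next → 43; now {34}
insert 49 → {49, 34}
insert 32 → {49, 34, 32}
insert 54 → {54, 49, 34, 32}
send next → 54; now {49, 34, 32}
insert 22 → {49, 34, 32, 22}
send next → 49; now {34, 32, 22}
insert 48 → {48, 34, 32, 22}
insert 33 → {48, 34, 33, 32, 22}
send next → 48; now {34, 33, 32, 22}

34, 33, 32, 22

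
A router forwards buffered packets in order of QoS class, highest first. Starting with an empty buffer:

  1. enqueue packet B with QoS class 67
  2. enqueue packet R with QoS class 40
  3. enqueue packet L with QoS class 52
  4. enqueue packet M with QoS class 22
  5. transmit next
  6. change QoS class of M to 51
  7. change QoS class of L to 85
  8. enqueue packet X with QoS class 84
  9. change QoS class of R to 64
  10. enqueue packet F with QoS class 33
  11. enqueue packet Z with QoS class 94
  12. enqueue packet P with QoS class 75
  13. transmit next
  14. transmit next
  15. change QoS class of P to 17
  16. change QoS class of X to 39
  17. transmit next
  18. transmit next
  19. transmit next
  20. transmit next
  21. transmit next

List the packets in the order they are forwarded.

add B (QoS class 67) → {B:67}
add R (QoS class 40) → {B:67, R:40}
add L (QoS class 52) → {B:67, L:52, R:40}
add M (QoS class 22) → {B:67, L:52, R:40, M:22}
transmit next → B; now {L:52, R:40, M:22}
update M to QoS class 51 → {L:52, M:51, R:40}
update L to QoS class 85 → {L:85, M:51, R:40}
add X (QoS class 84) → {L:85, X:84, M:51, R:40}
update R to QoS class 64 → {L:85, X:84, R:64, M:51}
add F (QoS class 33) → {L:85, X:84, R:64, M:51, F:33}
add Z (QoS class 94) → {Z:94, L:85, X:84, R:64, M:51, F:33}
add P (QoS class 75) → {Z:94, L:85, X:84, P:75, R:64, M:51, F:33}
transmit next → Z; now {L:85, X:84, P:75, R:64, M:51, F:33}
transmit next → L; now {X:84, P:75, R:64, M:51, F:33}
update P to QoS class 17 → {X:84, R:64, M:51, F:33, P:17}
update X to QoS class 39 → {R:64, M:51, X:39, F:33, P:17}
transmit next → R; now {M:51, X:39, F:33, P:17}
transmit next → M; now {X:39, F:33, P:17}
transmit next → X; now {F:33, P:17}
transmit next → F; now {P:17}
transmit next → P; now {}

B, Z, L, R, M, X, F, P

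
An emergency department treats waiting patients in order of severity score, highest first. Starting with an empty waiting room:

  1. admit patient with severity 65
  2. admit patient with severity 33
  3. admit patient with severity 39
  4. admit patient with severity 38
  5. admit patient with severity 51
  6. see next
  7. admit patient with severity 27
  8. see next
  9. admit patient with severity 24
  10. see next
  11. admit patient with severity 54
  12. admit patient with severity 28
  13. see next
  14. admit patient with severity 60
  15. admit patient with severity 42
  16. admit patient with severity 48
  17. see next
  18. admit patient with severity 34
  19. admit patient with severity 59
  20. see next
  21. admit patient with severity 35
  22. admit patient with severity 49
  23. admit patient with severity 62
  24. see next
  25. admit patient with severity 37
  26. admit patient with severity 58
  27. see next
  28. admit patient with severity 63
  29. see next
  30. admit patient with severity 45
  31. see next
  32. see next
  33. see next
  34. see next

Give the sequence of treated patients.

65 → 51 → 39 → 54 → 60 → 59 → 62 → 58 → 63 → 49 → 48 → 45 → 42

insert 65 → {65}
insert 33 → {65, 33}
insert 39 → {65, 39, 33}
insert 38 → {65, 39, 38, 33}
insert 51 → {65, 51, 39, 38, 33}
see next → 65; now {51, 39, 38, 33}
insert 27 → {51, 39, 38, 33, 27}
see next → 51; now {39, 38, 33, 27}
insert 24 → {39, 38, 33, 27, 24}
see next → 39; now {38, 33, 27, 24}
insert 54 → {54, 38, 33, 27, 24}
insert 28 → {54, 38, 33, 28, 27, 24}
see next → 54; now {38, 33, 28, 27, 24}
insert 60 → {60, 38, 33, 28, 27, 24}
insert 42 → {60, 42, 38, 33, 28, 27, 24}
insert 48 → {60, 48, 42, 38, 33, 28, 27, 24}
see next → 60; now {48, 42, 38, 33, 28, 27, 24}
insert 34 → {48, 42, 38, 34, 33, 28, 27, 24}
insert 59 → {59, 48, 42, 38, 34, 33, 28, 27, 24}
see next → 59; now {48, 42, 38, 34, 33, 28, 27, 24}
insert 35 → {48, 42, 38, 35, 34, 33, 28, 27, 24}
insert 49 → {49, 48, 42, 38, 35, 34, 33, 28, 27, 24}
insert 62 → {62, 49, 48, 42, 38, 35, 34, 33, 28, 27, 24}
see next → 62; now {49, 48, 42, 38, 35, 34, 33, 28, 27, 24}
insert 37 → {49, 48, 42, 38, 37, 35, 34, 33, 28, 27, 24}
insert 58 → {58, 49, 48, 42, 38, 37, 35, 34, 33, 28, 27, 24}
see next → 58; now {49, 48, 42, 38, 37, 35, 34, 33, 28, 27, 24}
insert 63 → {63, 49, 48, 42, 38, 37, 35, 34, 33, 28, 27, 24}
see next → 63; now {49, 48, 42, 38, 37, 35, 34, 33, 28, 27, 24}
insert 45 → {49, 48, 45, 42, 38, 37, 35, 34, 33, 28, 27, 24}
see next → 49; now {48, 45, 42, 38, 37, 35, 34, 33, 28, 27, 24}
see next → 48; now {45, 42, 38, 37, 35, 34, 33, 28, 27, 24}
see next → 45; now {42, 38, 37, 35, 34, 33, 28, 27, 24}
see next → 42; now {38, 37, 35, 34, 33, 28, 27, 24}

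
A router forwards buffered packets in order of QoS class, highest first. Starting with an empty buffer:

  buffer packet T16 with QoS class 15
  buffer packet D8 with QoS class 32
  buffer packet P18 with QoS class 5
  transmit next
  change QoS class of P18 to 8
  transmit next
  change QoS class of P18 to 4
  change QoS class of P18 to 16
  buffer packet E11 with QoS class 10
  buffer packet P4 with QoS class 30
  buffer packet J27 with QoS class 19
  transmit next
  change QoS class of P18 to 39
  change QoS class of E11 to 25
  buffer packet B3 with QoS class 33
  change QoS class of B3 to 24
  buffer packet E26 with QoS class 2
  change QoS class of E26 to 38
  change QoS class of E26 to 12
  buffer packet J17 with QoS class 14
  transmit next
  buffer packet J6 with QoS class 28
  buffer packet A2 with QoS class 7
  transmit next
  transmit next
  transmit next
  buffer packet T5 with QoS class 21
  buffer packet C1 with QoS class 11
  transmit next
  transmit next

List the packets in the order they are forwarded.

add T16 (QoS class 15) → {T16:15}
add D8 (QoS class 32) → {D8:32, T16:15}
add P18 (QoS class 5) → {D8:32, T16:15, P18:5}
transmit next → D8; now {T16:15, P18:5}
update P18 to QoS class 8 → {T16:15, P18:8}
transmit next → T16; now {P18:8}
update P18 to QoS class 4 → {P18:4}
update P18 to QoS class 16 → {P18:16}
add E11 (QoS class 10) → {P18:16, E11:10}
add P4 (QoS class 30) → {P4:30, P18:16, E11:10}
add J27 (QoS class 19) → {P4:30, J27:19, P18:16, E11:10}
transmit next → P4; now {J27:19, P18:16, E11:10}
update P18 to QoS class 39 → {P18:39, J27:19, E11:10}
update E11 to QoS class 25 → {P18:39, E11:25, J27:19}
add B3 (QoS class 33) → {P18:39, B3:33, E11:25, J27:19}
update B3 to QoS class 24 → {P18:39, E11:25, B3:24, J27:19}
add E26 (QoS class 2) → {P18:39, E11:25, B3:24, J27:19, E26:2}
update E26 to QoS class 38 → {P18:39, E26:38, E11:25, B3:24, J27:19}
update E26 to QoS class 12 → {P18:39, E11:25, B3:24, J27:19, E26:12}
add J17 (QoS class 14) → {P18:39, E11:25, B3:24, J27:19, J17:14, E26:12}
transmit next → P18; now {E11:25, B3:24, J27:19, J17:14, E26:12}
add J6 (QoS class 28) → {J6:28, E11:25, B3:24, J27:19, J17:14, E26:12}
add A2 (QoS class 7) → {J6:28, E11:25, B3:24, J27:19, J17:14, E26:12, A2:7}
transmit next → J6; now {E11:25, B3:24, J27:19, J17:14, E26:12, A2:7}
transmit next → E11; now {B3:24, J27:19, J17:14, E26:12, A2:7}
transmit next → B3; now {J27:19, J17:14, E26:12, A2:7}
add T5 (QoS class 21) → {T5:21, J27:19, J17:14, E26:12, A2:7}
add C1 (QoS class 11) → {T5:21, J27:19, J17:14, E26:12, C1:11, A2:7}
transmit next → T5; now {J27:19, J17:14, E26:12, C1:11, A2:7}
transmit next → J27; now {J17:14, E26:12, C1:11, A2:7}

D8 → T16 → P4 → P18 → J6 → E11 → B3 → T5 → J27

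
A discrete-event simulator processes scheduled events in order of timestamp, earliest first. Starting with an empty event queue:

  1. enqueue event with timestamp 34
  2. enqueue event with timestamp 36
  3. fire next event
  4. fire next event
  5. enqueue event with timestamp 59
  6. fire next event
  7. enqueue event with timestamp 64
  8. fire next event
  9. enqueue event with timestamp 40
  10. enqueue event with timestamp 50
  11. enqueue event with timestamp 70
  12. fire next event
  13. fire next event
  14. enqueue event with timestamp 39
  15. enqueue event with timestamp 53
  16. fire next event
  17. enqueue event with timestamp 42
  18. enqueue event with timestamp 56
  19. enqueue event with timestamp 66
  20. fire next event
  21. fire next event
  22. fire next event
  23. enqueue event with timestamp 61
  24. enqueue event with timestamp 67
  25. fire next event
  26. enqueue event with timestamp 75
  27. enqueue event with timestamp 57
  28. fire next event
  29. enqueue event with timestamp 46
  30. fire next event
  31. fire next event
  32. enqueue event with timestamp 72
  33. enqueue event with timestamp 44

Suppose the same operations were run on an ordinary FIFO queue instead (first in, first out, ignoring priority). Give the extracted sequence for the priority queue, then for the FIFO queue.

insert 34 → {34}
insert 36 → {34, 36}
fire next event → 34; now {36}
fire next event → 36; now {}
insert 59 → {59}
fire next event → 59; now {}
insert 64 → {64}
fire next event → 64; now {}
insert 40 → {40}
insert 50 → {40, 50}
insert 70 → {40, 50, 70}
fire next event → 40; now {50, 70}
fire next event → 50; now {70}
insert 39 → {39, 70}
insert 53 → {39, 53, 70}
fire next event → 39; now {53, 70}
insert 42 → {42, 53, 70}
insert 56 → {42, 53, 56, 70}
insert 66 → {42, 53, 56, 66, 70}
fire next event → 42; now {53, 56, 66, 70}
fire next event → 53; now {56, 66, 70}
fire next event → 56; now {66, 70}
insert 61 → {61, 66, 70}
insert 67 → {61, 66, 67, 70}
fire next event → 61; now {66, 67, 70}
insert 75 → {66, 67, 70, 75}
insert 57 → {57, 66, 67, 70, 75}
fire next event → 57; now {66, 67, 70, 75}
insert 46 → {46, 66, 67, 70, 75}
fire next event → 46; now {66, 67, 70, 75}
fire next event → 66; now {67, 70, 75}
insert 72 → {67, 70, 72, 75}
insert 44 → {44, 67, 70, 72, 75}

priority queue: 34 → 36 → 59 → 64 → 40 → 50 → 39 → 42 → 53 → 56 → 61 → 57 → 46 → 66; FIFO queue: 34, 36, 59, 64, 40, 50, 70, 39, 53, 42, 56, 66, 61, 67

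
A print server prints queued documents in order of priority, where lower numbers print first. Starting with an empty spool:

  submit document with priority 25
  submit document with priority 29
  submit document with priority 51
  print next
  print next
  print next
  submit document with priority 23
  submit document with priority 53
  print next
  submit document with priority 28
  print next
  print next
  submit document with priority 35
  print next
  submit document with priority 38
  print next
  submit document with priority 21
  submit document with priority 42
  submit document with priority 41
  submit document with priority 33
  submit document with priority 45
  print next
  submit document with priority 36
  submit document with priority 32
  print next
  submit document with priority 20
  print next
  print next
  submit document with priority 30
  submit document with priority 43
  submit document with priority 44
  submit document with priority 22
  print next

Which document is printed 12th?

insert 25 → {25}
insert 29 → {25, 29}
insert 51 → {25, 29, 51}
print next → 25; now {29, 51}
print next → 29; now {51}
print next → 51; now {}
insert 23 → {23}
insert 53 → {23, 53}
print next → 23; now {53}
insert 28 → {28, 53}
print next → 28; now {53}
print next → 53; now {}
insert 35 → {35}
print next → 35; now {}
insert 38 → {38}
print next → 38; now {}
insert 21 → {21}
insert 42 → {21, 42}
insert 41 → {21, 41, 42}
insert 33 → {21, 33, 41, 42}
insert 45 → {21, 33, 41, 42, 45}
print next → 21; now {33, 41, 42, 45}
insert 36 → {33, 36, 41, 42, 45}
insert 32 → {32, 33, 36, 41, 42, 45}
print next → 32; now {33, 36, 41, 42, 45}
insert 20 → {20, 33, 36, 41, 42, 45}
print next → 20; now {33, 36, 41, 42, 45}
print next → 33; now {36, 41, 42, 45}
insert 30 → {30, 36, 41, 42, 45}
insert 43 → {30, 36, 41, 42, 43, 45}
insert 44 → {30, 36, 41, 42, 43, 44, 45}
insert 22 → {22, 30, 36, 41, 42, 43, 44, 45}
print next → 22; now {30, 36, 41, 42, 43, 44, 45}

33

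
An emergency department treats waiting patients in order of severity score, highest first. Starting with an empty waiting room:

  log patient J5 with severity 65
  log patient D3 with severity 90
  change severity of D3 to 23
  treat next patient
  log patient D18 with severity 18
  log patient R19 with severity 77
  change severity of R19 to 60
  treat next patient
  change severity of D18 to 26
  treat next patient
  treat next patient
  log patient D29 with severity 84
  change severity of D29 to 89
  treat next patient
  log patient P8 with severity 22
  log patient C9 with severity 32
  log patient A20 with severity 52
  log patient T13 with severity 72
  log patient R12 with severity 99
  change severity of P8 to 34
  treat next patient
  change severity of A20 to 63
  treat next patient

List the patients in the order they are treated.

add J5 (severity 65) → {J5:65}
add D3 (severity 90) → {D3:90, J5:65}
update D3 to severity 23 → {J5:65, D3:23}
treat next patient → J5; now {D3:23}
add D18 (severity 18) → {D3:23, D18:18}
add R19 (severity 77) → {R19:77, D3:23, D18:18}
update R19 to severity 60 → {R19:60, D3:23, D18:18}
treat next patient → R19; now {D3:23, D18:18}
update D18 to severity 26 → {D18:26, D3:23}
treat next patient → D18; now {D3:23}
treat next patient → D3; now {}
add D29 (severity 84) → {D29:84}
update D29 to severity 89 → {D29:89}
treat next patient → D29; now {}
add P8 (severity 22) → {P8:22}
add C9 (severity 32) → {C9:32, P8:22}
add A20 (severity 52) → {A20:52, C9:32, P8:22}
add T13 (severity 72) → {T13:72, A20:52, C9:32, P8:22}
add R12 (severity 99) → {R12:99, T13:72, A20:52, C9:32, P8:22}
update P8 to severity 34 → {R12:99, T13:72, A20:52, P8:34, C9:32}
treat next patient → R12; now {T13:72, A20:52, P8:34, C9:32}
update A20 to severity 63 → {T13:72, A20:63, P8:34, C9:32}
treat next patient → T13; now {A20:63, P8:34, C9:32}

[J5, R19, D18, D3, D29, R12, T13]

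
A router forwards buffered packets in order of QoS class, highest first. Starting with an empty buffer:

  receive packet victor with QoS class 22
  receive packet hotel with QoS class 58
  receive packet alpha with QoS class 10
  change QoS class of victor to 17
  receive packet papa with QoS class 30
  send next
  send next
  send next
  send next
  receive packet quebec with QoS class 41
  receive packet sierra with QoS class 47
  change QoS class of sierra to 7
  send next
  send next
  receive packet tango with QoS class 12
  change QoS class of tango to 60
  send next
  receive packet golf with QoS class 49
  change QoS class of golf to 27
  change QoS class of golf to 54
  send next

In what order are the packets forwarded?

hotel, papa, victor, alpha, quebec, sierra, tango, golf

add victor (QoS class 22) → {victor:22}
add hotel (QoS class 58) → {hotel:58, victor:22}
add alpha (QoS class 10) → {hotel:58, victor:22, alpha:10}
update victor to QoS class 17 → {hotel:58, victor:17, alpha:10}
add papa (QoS class 30) → {hotel:58, papa:30, victor:17, alpha:10}
send next → hotel; now {papa:30, victor:17, alpha:10}
send next → papa; now {victor:17, alpha:10}
send next → victor; now {alpha:10}
send next → alpha; now {}
add quebec (QoS class 41) → {quebec:41}
add sierra (QoS class 47) → {sierra:47, quebec:41}
update sierra to QoS class 7 → {quebec:41, sierra:7}
send next → quebec; now {sierra:7}
send next → sierra; now {}
add tango (QoS class 12) → {tango:12}
update tango to QoS class 60 → {tango:60}
send next → tango; now {}
add golf (QoS class 49) → {golf:49}
update golf to QoS class 27 → {golf:27}
update golf to QoS class 54 → {golf:54}
send next → golf; now {}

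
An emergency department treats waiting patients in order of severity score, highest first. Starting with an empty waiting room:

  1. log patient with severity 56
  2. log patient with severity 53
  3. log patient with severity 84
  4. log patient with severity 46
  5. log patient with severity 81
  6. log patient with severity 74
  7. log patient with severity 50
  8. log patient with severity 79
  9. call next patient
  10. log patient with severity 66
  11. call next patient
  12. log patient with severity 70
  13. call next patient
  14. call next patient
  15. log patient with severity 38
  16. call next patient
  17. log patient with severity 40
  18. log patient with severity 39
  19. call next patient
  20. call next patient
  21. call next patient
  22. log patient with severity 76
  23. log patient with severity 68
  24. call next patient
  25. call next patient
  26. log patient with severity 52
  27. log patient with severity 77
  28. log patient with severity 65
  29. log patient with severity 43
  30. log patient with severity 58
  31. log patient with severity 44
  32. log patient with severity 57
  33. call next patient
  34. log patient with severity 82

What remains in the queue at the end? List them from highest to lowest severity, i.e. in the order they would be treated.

insert 56 → {56}
insert 53 → {56, 53}
insert 84 → {84, 56, 53}
insert 46 → {84, 56, 53, 46}
insert 81 → {84, 81, 56, 53, 46}
insert 74 → {84, 81, 74, 56, 53, 46}
insert 50 → {84, 81, 74, 56, 53, 50, 46}
insert 79 → {84, 81, 79, 74, 56, 53, 50, 46}
call next patient → 84; now {81, 79, 74, 56, 53, 50, 46}
insert 66 → {81, 79, 74, 66, 56, 53, 50, 46}
call next patient → 81; now {79, 74, 66, 56, 53, 50, 46}
insert 70 → {79, 74, 70, 66, 56, 53, 50, 46}
call next patient → 79; now {74, 70, 66, 56, 53, 50, 46}
call next patient → 74; now {70, 66, 56, 53, 50, 46}
insert 38 → {70, 66, 56, 53, 50, 46, 38}
call next patient → 70; now {66, 56, 53, 50, 46, 38}
insert 40 → {66, 56, 53, 50, 46, 40, 38}
insert 39 → {66, 56, 53, 50, 46, 40, 39, 38}
call next patient → 66; now {56, 53, 50, 46, 40, 39, 38}
call next patient → 56; now {53, 50, 46, 40, 39, 38}
call next patient → 53; now {50, 46, 40, 39, 38}
insert 76 → {76, 50, 46, 40, 39, 38}
insert 68 → {76, 68, 50, 46, 40, 39, 38}
call next patient → 76; now {68, 50, 46, 40, 39, 38}
call next patient → 68; now {50, 46, 40, 39, 38}
insert 52 → {52, 50, 46, 40, 39, 38}
insert 77 → {77, 52, 50, 46, 40, 39, 38}
insert 65 → {77, 65, 52, 50, 46, 40, 39, 38}
insert 43 → {77, 65, 52, 50, 46, 43, 40, 39, 38}
insert 58 → {77, 65, 58, 52, 50, 46, 43, 40, 39, 38}
insert 44 → {77, 65, 58, 52, 50, 46, 44, 43, 40, 39, 38}
insert 57 → {77, 65, 58, 57, 52, 50, 46, 44, 43, 40, 39, 38}
call next patient → 77; now {65, 58, 57, 52, 50, 46, 44, 43, 40, 39, 38}
insert 82 → {82, 65, 58, 57, 52, 50, 46, 44, 43, 40, 39, 38}

82, 65, 58, 57, 52, 50, 46, 44, 43, 40, 39, 38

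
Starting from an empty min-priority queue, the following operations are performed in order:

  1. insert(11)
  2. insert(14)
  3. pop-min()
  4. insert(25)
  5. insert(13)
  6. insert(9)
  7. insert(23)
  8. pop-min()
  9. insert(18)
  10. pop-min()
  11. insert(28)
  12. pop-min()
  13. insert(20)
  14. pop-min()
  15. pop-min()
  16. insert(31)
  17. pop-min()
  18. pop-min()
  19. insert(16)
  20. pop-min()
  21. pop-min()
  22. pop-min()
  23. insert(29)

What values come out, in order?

11, 9, 13, 14, 18, 20, 23, 25, 16, 28, 31

insert 11 → {11}
insert 14 → {11, 14}
pop-min → 11; now {14}
insert 25 → {14, 25}
insert 13 → {13, 14, 25}
insert 9 → {9, 13, 14, 25}
insert 23 → {9, 13, 14, 23, 25}
pop-min → 9; now {13, 14, 23, 25}
insert 18 → {13, 14, 18, 23, 25}
pop-min → 13; now {14, 18, 23, 25}
insert 28 → {14, 18, 23, 25, 28}
pop-min → 14; now {18, 23, 25, 28}
insert 20 → {18, 20, 23, 25, 28}
pop-min → 18; now {20, 23, 25, 28}
pop-min → 20; now {23, 25, 28}
insert 31 → {23, 25, 28, 31}
pop-min → 23; now {25, 28, 31}
pop-min → 25; now {28, 31}
insert 16 → {16, 28, 31}
pop-min → 16; now {28, 31}
pop-min → 28; now {31}
pop-min → 31; now {}
insert 29 → {29}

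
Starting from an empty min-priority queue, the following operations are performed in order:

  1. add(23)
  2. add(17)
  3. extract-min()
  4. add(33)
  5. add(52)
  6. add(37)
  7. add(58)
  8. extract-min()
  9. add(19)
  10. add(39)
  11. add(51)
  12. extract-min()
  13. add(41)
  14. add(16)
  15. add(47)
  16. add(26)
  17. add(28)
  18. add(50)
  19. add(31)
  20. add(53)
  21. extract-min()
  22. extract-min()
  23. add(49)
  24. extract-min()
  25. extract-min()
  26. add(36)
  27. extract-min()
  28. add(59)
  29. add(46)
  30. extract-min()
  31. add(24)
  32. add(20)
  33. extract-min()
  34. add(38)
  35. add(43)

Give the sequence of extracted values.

17, 23, 19, 16, 26, 28, 31, 33, 36, 20

insert 23 → {23}
insert 17 → {17, 23}
extract-min → 17; now {23}
insert 33 → {23, 33}
insert 52 → {23, 33, 52}
insert 37 → {23, 33, 37, 52}
insert 58 → {23, 33, 37, 52, 58}
extract-min → 23; now {33, 37, 52, 58}
insert 19 → {19, 33, 37, 52, 58}
insert 39 → {19, 33, 37, 39, 52, 58}
insert 51 → {19, 33, 37, 39, 51, 52, 58}
extract-min → 19; now {33, 37, 39, 51, 52, 58}
insert 41 → {33, 37, 39, 41, 51, 52, 58}
insert 16 → {16, 33, 37, 39, 41, 51, 52, 58}
insert 47 → {16, 33, 37, 39, 41, 47, 51, 52, 58}
insert 26 → {16, 26, 33, 37, 39, 41, 47, 51, 52, 58}
insert 28 → {16, 26, 28, 33, 37, 39, 41, 47, 51, 52, 58}
insert 50 → {16, 26, 28, 33, 37, 39, 41, 47, 50, 51, 52, 58}
insert 31 → {16, 26, 28, 31, 33, 37, 39, 41, 47, 50, 51, 52, 58}
insert 53 → {16, 26, 28, 31, 33, 37, 39, 41, 47, 50, 51, 52, 53, 58}
extract-min → 16; now {26, 28, 31, 33, 37, 39, 41, 47, 50, 51, 52, 53, 58}
extract-min → 26; now {28, 31, 33, 37, 39, 41, 47, 50, 51, 52, 53, 58}
insert 49 → {28, 31, 33, 37, 39, 41, 47, 49, 50, 51, 52, 53, 58}
extract-min → 28; now {31, 33, 37, 39, 41, 47, 49, 50, 51, 52, 53, 58}
extract-min → 31; now {33, 37, 39, 41, 47, 49, 50, 51, 52, 53, 58}
insert 36 → {33, 36, 37, 39, 41, 47, 49, 50, 51, 52, 53, 58}
extract-min → 33; now {36, 37, 39, 41, 47, 49, 50, 51, 52, 53, 58}
insert 59 → {36, 37, 39, 41, 47, 49, 50, 51, 52, 53, 58, 59}
insert 46 → {36, 37, 39, 41, 46, 47, 49, 50, 51, 52, 53, 58, 59}
extract-min → 36; now {37, 39, 41, 46, 47, 49, 50, 51, 52, 53, 58, 59}
insert 24 → {24, 37, 39, 41, 46, 47, 49, 50, 51, 52, 53, 58, 59}
insert 20 → {20, 24, 37, 39, 41, 46, 47, 49, 50, 51, 52, 53, 58, 59}
extract-min → 20; now {24, 37, 39, 41, 46, 47, 49, 50, 51, 52, 53, 58, 59}
insert 38 → {24, 37, 38, 39, 41, 46, 47, 49, 50, 51, 52, 53, 58, 59}
insert 43 → {24, 37, 38, 39, 41, 43, 46, 47, 49, 50, 51, 52, 53, 58, 59}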